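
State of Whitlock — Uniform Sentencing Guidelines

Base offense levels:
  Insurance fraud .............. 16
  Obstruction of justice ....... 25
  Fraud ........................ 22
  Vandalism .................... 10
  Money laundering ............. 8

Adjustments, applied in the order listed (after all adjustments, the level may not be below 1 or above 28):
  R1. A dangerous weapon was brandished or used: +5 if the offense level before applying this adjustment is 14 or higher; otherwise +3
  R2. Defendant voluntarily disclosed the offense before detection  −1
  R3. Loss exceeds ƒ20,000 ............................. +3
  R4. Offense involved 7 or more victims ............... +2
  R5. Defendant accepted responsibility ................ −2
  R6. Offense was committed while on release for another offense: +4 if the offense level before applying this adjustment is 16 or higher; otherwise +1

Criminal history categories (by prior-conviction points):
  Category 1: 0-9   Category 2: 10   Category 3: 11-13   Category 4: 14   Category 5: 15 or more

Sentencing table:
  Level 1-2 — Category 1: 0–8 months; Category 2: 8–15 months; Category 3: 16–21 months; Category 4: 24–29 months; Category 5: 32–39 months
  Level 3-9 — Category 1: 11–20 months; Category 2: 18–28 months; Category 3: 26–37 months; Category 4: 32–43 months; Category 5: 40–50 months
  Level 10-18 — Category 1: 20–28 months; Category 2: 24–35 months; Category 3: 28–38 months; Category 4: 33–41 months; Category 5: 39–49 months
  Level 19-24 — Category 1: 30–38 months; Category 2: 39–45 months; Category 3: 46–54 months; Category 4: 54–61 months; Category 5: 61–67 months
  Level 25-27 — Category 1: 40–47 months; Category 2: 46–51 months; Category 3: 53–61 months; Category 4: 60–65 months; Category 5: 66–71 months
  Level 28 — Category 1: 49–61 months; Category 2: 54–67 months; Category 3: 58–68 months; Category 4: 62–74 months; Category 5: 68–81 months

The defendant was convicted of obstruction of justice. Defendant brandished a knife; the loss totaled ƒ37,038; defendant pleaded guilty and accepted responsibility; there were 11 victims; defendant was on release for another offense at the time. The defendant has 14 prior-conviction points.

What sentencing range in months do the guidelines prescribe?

Base offense level for obstruction of justice: 25.
R1 applies (level before this adjustment is 25 ≥ 14, so +5): 25 + 5 = 30.
R3 applies: 30 + 3 = 33.
R4 applies: 33 + 2 = 35.
R5 applies: 35 − 2 = 33.
R6 applies (level before this adjustment is 33 ≥ 16, so +4): 33 + 4 = 37.
Level 37 exceeds the maximum of 28; capped at 28.
Final offense level: 28.
Criminal history: 14 prior points → Category 4 (14).
Level 28 falls in the 28 band.
Grid: Level 28 × Category 4 = 62-74 months.

62-74 months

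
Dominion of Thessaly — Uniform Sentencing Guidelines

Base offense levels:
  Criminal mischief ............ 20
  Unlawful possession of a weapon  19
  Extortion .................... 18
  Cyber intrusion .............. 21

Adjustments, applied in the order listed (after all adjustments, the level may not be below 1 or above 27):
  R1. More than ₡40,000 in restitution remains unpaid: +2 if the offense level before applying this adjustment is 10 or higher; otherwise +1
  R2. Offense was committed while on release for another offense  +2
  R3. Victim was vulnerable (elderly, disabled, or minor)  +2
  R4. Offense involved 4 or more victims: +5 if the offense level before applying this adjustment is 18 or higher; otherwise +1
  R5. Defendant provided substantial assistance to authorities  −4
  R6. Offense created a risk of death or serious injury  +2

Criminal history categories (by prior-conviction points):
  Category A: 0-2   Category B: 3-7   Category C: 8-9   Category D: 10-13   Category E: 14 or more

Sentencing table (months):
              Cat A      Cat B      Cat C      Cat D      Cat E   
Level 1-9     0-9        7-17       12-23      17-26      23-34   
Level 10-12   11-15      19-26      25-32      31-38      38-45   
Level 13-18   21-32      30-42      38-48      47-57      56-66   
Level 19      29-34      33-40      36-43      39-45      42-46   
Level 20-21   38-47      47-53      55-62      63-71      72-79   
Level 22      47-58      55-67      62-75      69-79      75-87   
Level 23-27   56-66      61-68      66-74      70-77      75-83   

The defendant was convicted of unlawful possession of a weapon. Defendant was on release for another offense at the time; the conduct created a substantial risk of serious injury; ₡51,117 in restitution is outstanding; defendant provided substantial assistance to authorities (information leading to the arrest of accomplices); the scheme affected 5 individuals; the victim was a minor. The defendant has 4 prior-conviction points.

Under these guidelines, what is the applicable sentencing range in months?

61-68 months

Base offense level for unlawful possession of a weapon: 19.
R1 applies (level before this adjustment is 19 ≥ 10, so +2): 19 + 2 = 21.
R2 applies: 21 + 2 = 23.
R3 applies: 23 + 2 = 25.
R4 applies (level before this adjustment is 25 ≥ 18, so +5): 25 + 5 = 30.
R5 applies: 30 − 4 = 26.
R6 applies: 26 + 2 = 28.
Level 28 exceeds the maximum of 27; capped at 27.
Final offense level: 27.
Criminal history: 4 prior points → Category B (3-7).
Level 27 falls in the 23-27 band.
Grid: Level 23-27 × Category B = 61-68 months.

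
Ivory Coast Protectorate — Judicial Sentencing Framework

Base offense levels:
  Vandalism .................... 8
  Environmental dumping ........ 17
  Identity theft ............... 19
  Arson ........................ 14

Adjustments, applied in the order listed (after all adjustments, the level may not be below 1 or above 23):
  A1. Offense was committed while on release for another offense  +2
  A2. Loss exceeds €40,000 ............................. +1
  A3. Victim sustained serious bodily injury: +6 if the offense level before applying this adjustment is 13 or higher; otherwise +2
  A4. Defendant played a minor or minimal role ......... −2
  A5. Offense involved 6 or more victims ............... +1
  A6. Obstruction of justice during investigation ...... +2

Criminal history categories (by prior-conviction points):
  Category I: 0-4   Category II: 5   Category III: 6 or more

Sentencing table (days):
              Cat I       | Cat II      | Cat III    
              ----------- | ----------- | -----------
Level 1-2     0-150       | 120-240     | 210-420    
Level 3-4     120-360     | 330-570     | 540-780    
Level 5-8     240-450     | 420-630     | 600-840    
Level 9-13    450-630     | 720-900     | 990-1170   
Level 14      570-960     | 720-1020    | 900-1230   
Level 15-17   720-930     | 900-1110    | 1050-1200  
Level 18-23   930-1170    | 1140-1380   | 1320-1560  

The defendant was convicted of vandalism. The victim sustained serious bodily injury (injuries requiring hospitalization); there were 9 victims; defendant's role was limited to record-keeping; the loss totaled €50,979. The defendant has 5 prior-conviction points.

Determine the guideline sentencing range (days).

720-900 days

Base offense level for vandalism: 8.
A1 does not apply.
A2 applies: 8 + 1 = 9.
A3 applies (level before this adjustment is 9 < 13, so +2): 9 + 2 = 11.
A4 applies: 11 − 2 = 9.
A5 applies: 9 + 1 = 10.
Final offense level: 10.
Criminal history: 5 prior points → Category II (5).
Level 10 falls in the 9-13 band.
Grid: Level 9-13 × Category II = 720-900 days.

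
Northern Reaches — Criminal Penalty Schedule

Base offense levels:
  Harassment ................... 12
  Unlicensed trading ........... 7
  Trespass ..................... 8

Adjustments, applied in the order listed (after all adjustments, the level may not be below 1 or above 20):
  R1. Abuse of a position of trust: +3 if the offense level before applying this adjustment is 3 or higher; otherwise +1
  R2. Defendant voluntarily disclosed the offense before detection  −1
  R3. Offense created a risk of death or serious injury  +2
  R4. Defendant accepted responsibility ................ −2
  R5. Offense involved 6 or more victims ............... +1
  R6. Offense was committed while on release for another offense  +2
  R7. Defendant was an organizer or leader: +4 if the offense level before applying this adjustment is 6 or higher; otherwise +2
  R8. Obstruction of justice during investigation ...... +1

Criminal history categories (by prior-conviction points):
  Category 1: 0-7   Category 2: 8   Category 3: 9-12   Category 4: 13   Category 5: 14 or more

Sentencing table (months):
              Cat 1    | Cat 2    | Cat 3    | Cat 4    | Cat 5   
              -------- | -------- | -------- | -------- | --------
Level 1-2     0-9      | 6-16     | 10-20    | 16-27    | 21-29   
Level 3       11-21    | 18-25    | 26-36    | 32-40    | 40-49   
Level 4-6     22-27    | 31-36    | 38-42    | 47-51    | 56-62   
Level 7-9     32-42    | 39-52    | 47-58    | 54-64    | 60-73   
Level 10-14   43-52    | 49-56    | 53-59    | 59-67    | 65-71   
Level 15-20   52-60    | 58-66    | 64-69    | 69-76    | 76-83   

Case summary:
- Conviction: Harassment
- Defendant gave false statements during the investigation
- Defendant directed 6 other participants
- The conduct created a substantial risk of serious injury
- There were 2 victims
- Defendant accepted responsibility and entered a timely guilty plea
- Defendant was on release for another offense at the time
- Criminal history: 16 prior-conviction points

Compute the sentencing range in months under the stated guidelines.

76-83 months

Base offense level for harassment: 12.
R3 applies: 12 + 2 = 14.
R4 applies: 14 − 2 = 12.
R6 applies: 12 + 2 = 14.
R7 applies (level before this adjustment is 14 ≥ 6, so +4): 14 + 4 = 18.
R8 applies: 18 + 1 = 19.
Final offense level: 19.
Criminal history: 16 prior points → Category 5 (14+).
Level 19 falls in the 15-20 band.
Grid: Level 15-20 × Category 5 = 76-83 months.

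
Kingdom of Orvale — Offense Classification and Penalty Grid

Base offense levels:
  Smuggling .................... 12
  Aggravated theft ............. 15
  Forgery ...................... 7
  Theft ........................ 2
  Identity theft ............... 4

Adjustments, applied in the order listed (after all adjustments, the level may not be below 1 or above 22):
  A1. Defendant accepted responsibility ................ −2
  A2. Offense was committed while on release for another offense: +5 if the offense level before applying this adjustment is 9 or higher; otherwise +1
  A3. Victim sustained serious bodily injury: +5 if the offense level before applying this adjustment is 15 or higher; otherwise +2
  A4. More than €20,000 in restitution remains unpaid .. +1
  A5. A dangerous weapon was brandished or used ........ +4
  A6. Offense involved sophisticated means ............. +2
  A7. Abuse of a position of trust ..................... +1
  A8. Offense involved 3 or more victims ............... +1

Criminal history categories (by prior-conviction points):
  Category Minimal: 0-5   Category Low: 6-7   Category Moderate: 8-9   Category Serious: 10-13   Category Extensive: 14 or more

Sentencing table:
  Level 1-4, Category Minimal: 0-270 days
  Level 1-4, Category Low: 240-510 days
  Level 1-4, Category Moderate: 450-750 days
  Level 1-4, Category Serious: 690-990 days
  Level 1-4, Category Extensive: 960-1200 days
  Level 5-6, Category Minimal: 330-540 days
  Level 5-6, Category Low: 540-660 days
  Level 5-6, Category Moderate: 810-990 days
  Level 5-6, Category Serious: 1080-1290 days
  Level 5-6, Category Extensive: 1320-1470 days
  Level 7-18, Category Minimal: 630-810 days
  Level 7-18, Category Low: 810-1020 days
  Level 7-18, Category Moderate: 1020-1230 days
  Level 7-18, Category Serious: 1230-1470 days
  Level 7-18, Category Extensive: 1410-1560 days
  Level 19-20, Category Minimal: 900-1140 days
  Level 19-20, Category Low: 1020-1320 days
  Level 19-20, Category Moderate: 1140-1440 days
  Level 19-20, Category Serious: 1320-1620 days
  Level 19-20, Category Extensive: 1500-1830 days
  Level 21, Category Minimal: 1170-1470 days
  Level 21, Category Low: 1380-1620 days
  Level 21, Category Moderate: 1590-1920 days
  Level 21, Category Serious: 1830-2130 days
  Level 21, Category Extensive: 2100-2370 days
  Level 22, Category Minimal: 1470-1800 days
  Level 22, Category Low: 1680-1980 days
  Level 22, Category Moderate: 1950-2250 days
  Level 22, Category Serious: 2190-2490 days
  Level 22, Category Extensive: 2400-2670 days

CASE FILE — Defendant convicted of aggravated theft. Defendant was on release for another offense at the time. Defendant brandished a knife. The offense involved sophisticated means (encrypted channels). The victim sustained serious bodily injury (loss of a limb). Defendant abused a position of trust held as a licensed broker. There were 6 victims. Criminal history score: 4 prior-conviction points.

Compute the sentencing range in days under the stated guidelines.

1470-1800 days

Base offense level for aggravated theft: 15.
A2 applies (level before this adjustment is 15 ≥ 9, so +5): 15 + 5 = 20.
A3 applies (level before this adjustment is 20 ≥ 15, so +5): 20 + 5 = 25.
A5 applies: 25 + 4 = 29.
A6 applies: 29 + 2 = 31.
A7 applies: 31 + 1 = 32.
A8 applies: 32 + 1 = 33.
Level 33 exceeds the maximum of 22; capped at 22.
Final offense level: 22.
Criminal history: 4 prior points → Category Minimal (0-5).
Level 22 falls in the 22 band.
Grid: Level 22 × Category Minimal = 1470-1800 days.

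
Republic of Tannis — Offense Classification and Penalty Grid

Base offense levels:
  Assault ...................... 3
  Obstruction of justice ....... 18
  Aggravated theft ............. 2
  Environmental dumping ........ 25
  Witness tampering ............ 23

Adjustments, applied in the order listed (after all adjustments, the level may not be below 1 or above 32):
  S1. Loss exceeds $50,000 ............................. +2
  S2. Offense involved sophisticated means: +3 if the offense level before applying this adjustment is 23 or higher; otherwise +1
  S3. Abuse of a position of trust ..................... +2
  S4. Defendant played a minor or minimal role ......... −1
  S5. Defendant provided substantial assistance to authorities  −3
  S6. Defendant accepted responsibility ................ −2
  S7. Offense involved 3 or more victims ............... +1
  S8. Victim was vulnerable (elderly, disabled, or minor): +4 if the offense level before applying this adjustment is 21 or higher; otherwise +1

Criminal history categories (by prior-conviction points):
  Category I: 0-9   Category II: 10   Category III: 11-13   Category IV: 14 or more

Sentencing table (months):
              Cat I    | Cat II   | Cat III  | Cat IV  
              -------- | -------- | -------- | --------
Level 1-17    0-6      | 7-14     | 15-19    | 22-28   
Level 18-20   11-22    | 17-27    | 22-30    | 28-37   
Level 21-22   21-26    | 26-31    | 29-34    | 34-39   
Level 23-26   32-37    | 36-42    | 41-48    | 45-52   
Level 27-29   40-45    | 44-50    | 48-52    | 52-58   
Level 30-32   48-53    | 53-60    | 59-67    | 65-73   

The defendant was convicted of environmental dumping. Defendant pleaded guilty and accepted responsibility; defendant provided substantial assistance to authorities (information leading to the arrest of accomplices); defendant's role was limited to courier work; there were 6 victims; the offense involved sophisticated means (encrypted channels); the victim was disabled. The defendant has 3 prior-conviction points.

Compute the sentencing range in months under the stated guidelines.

40-45 months

Base offense level for environmental dumping: 25.
S2 applies (level before this adjustment is 25 ≥ 23, so +3): 25 + 3 = 28.
S3 does not apply.
S4 applies: 28 − 1 = 27.
S5 applies: 27 − 3 = 24.
S6 applies: 24 − 2 = 22.
S7 applies: 22 + 1 = 23.
S8 applies (level before this adjustment is 23 ≥ 21, so +4): 23 + 4 = 27.
Final offense level: 27.
Criminal history: 3 prior points → Category I (0-9).
Level 27 falls in the 27-29 band.
Grid: Level 27-29 × Category I = 40-45 months.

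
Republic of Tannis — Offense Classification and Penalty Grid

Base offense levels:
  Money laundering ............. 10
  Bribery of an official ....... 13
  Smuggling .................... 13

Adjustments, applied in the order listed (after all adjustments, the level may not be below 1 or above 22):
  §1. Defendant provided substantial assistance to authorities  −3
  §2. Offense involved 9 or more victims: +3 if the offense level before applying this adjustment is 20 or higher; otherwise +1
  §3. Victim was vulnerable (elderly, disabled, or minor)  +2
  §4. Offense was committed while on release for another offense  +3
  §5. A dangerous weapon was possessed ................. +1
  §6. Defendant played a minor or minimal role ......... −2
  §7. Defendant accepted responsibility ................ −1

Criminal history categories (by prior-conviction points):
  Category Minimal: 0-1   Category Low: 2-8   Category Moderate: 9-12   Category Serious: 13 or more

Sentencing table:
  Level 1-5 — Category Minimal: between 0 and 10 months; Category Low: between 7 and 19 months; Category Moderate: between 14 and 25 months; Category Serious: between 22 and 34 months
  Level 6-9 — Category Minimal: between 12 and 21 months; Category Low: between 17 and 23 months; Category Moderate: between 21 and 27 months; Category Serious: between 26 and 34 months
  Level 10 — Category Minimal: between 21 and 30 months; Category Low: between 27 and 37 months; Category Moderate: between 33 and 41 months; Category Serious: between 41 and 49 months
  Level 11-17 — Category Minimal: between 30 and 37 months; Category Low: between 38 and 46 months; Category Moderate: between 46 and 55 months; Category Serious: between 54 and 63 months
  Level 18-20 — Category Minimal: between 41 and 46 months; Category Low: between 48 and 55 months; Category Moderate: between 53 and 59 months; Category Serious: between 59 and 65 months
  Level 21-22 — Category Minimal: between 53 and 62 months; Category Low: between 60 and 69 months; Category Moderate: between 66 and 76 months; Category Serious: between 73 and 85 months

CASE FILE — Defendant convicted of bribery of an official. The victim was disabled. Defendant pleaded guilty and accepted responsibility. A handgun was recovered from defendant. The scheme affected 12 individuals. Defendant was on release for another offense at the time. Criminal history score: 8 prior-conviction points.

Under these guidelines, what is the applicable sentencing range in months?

Base offense level for bribery of an official: 13.
§2 applies (level before this adjustment is 13 < 20, so +1): 13 + 1 = 14.
§3 applies: 14 + 2 = 16.
§4 applies: 16 + 3 = 19.
§5 applies: 19 + 1 = 20.
§7 applies: 20 − 1 = 19.
Final offense level: 19.
Criminal history: 8 prior points → Category Low (2-8).
Level 19 falls in the 18-20 band.
Grid: Level 18-20 × Category Low = 48-55 months.

48-55 months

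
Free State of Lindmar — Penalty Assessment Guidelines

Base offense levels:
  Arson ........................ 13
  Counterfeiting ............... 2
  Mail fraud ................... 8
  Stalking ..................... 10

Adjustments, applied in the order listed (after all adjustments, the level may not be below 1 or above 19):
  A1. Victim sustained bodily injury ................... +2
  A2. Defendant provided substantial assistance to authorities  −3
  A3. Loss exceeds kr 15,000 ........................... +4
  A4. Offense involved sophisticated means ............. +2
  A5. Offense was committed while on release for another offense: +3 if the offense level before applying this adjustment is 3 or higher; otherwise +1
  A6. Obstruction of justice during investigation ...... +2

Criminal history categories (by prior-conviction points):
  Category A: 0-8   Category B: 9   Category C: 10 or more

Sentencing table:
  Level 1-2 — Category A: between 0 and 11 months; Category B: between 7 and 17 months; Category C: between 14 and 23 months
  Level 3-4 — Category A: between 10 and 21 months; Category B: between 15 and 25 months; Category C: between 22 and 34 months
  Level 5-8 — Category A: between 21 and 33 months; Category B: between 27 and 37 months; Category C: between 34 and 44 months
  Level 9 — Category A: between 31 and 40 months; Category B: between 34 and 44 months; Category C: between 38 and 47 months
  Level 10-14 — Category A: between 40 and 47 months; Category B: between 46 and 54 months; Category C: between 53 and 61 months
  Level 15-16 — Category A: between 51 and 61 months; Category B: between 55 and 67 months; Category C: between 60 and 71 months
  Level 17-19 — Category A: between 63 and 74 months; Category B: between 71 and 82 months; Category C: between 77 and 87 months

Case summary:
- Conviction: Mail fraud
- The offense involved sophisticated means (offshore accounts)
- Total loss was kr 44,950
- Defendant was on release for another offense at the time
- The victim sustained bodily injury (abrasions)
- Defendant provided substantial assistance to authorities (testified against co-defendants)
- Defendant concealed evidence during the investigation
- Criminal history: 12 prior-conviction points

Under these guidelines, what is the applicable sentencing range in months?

77-87 months

Base offense level for mail fraud: 8.
A1 applies: 8 + 2 = 10.
A2 applies: 10 − 3 = 7.
A3 applies: 7 + 4 = 11.
A4 applies: 11 + 2 = 13.
A5 applies (level before this adjustment is 13 ≥ 3, so +3): 13 + 3 = 16.
A6 applies: 16 + 2 = 18.
Final offense level: 18.
Criminal history: 12 prior points → Category C (10+).
Level 18 falls in the 17-19 band.
Grid: Level 17-19 × Category C = 77-87 months.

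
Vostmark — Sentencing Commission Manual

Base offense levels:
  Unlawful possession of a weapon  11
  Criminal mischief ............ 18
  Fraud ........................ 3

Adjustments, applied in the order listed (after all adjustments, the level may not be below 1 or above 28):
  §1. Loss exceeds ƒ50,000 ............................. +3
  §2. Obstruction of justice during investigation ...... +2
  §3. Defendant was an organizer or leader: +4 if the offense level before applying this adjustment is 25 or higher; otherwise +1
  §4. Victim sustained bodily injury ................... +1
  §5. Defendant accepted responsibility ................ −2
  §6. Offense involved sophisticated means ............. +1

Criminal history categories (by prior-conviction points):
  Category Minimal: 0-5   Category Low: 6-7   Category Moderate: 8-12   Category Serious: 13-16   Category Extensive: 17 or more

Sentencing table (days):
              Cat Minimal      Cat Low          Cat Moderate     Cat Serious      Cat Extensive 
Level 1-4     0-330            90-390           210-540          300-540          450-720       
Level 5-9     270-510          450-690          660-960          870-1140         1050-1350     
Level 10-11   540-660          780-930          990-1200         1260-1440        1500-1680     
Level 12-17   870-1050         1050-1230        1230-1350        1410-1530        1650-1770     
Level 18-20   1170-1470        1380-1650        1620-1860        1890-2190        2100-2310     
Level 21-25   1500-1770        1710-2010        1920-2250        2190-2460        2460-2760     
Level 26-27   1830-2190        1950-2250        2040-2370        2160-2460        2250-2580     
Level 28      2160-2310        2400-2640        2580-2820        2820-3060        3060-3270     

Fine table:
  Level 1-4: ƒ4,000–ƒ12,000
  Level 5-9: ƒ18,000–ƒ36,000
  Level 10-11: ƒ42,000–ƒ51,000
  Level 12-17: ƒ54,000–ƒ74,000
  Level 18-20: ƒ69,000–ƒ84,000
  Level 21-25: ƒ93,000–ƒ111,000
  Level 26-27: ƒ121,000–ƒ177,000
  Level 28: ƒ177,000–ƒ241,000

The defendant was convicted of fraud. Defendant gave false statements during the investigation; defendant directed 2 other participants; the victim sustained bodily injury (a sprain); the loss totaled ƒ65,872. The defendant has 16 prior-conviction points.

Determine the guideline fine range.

ƒ42,000–ƒ51,000

Base offense level for fraud: 3.
§1 applies: 3 + 3 = 6.
§2 applies: 6 + 2 = 8.
§3 applies (level before this adjustment is 8 < 25, so +1): 8 + 1 = 9.
§4 applies: 9 + 1 = 10.
§5 does not apply.
Final offense level: 10.
Level 10 falls in the 10-11 band.
Fine table: Level 10-11 → ƒ42,000–ƒ51,000.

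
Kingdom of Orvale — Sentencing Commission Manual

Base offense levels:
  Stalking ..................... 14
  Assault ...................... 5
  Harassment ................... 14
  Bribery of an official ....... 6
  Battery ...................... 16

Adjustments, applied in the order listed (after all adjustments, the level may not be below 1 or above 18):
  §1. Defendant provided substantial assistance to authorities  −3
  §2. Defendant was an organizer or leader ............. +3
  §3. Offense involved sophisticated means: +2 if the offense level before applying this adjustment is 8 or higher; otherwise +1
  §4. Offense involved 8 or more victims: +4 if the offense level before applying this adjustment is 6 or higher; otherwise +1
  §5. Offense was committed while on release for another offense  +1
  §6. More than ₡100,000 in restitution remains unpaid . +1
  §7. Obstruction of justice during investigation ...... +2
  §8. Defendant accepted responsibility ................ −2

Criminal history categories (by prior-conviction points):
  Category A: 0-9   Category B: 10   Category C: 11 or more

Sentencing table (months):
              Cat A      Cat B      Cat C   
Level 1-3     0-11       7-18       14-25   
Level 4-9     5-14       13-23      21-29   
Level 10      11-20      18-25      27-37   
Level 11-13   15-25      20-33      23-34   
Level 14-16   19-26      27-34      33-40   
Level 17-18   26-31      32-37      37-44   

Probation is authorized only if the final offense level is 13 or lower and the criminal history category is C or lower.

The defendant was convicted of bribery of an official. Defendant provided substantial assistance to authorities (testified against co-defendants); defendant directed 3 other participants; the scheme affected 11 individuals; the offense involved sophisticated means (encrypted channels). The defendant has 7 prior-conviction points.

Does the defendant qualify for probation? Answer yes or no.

Yes

Base offense level for bribery of an official: 6.
§1 applies: 6 − 3 = 3.
§2 applies: 3 + 3 = 6.
§3 applies (level before this adjustment is 6 < 8, so +1): 6 + 1 = 7.
§4 applies (level before this adjustment is 7 ≥ 6, so +4): 7 + 4 = 11.
§5 does not apply.
§7 does not apply.
Final offense level: 11.
Criminal history: 7 prior points → Category A (0-9).
Level 11 falls in the 11-13 band.
Grid: Level 11-13 × Category A = 15-25 months.
Probation check: level 11 ≤ 13 and category A ≤ C → eligible.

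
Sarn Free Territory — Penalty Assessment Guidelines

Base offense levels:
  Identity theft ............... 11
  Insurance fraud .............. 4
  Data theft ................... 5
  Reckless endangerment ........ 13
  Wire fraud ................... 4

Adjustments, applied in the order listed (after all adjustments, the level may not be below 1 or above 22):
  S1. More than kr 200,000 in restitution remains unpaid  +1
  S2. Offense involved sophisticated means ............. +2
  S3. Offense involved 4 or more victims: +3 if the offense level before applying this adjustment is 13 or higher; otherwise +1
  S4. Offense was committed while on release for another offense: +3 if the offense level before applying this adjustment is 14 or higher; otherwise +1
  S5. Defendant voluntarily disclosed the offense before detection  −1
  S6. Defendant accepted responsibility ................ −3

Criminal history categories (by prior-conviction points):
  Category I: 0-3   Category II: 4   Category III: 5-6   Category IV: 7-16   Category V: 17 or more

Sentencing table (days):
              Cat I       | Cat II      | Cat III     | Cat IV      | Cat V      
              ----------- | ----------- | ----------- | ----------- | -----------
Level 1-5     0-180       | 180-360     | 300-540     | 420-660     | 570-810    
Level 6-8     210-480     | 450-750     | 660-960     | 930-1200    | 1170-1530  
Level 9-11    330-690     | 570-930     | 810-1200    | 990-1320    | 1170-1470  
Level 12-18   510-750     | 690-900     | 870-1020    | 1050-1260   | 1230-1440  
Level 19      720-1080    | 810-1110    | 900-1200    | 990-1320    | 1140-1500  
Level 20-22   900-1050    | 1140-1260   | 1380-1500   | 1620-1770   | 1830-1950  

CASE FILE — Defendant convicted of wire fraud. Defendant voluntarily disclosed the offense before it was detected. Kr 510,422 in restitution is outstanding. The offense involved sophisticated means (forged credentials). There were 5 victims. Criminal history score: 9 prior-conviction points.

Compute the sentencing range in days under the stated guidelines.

Base offense level for wire fraud: 4.
S1 applies: 4 + 1 = 5.
S2 applies: 5 + 2 = 7.
S3 applies (level before this adjustment is 7 < 13, so +1): 7 + 1 = 8.
S5 applies: 8 − 1 = 7.
S6 does not apply.
Final offense level: 7.
Criminal history: 9 prior points → Category IV (7-16).
Level 7 falls in the 6-8 band.
Grid: Level 6-8 × Category IV = 930-1200 days.

930-1200 days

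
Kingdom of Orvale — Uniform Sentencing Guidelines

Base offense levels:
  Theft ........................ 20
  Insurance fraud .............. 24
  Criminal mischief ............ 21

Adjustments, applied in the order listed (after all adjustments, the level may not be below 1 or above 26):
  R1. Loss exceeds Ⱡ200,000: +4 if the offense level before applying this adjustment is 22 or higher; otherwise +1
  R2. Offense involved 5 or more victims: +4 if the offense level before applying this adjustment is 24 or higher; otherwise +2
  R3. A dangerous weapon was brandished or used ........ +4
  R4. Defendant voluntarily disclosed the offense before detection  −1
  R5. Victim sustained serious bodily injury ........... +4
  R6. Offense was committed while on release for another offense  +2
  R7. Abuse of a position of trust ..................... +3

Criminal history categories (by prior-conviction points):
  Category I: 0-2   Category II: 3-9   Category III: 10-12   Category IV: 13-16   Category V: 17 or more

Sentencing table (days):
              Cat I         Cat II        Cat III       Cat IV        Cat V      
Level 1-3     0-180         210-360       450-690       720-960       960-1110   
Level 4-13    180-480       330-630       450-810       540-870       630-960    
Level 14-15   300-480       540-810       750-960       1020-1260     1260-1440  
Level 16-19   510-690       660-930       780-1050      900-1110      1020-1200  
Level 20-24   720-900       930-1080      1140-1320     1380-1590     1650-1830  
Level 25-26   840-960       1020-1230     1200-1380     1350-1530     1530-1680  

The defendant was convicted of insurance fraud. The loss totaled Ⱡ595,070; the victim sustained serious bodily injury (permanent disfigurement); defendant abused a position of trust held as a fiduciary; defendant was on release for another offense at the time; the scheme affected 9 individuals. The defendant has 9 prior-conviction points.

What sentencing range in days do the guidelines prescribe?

1020-1230 days

Base offense level for insurance fraud: 24.
R1 applies (level before this adjustment is 24 ≥ 22, so +4): 24 + 4 = 28.
R2 applies (level before this adjustment is 28 ≥ 24, so +4): 28 + 4 = 32.
R3 does not apply.
R5 applies: 32 + 4 = 36.
R6 applies: 36 + 2 = 38.
R7 applies: 38 + 3 = 41.
Level 41 exceeds the maximum of 26; capped at 26.
Final offense level: 26.
Criminal history: 9 prior points → Category II (3-9).
Level 26 falls in the 25-26 band.
Grid: Level 25-26 × Category II = 1020-1230 days.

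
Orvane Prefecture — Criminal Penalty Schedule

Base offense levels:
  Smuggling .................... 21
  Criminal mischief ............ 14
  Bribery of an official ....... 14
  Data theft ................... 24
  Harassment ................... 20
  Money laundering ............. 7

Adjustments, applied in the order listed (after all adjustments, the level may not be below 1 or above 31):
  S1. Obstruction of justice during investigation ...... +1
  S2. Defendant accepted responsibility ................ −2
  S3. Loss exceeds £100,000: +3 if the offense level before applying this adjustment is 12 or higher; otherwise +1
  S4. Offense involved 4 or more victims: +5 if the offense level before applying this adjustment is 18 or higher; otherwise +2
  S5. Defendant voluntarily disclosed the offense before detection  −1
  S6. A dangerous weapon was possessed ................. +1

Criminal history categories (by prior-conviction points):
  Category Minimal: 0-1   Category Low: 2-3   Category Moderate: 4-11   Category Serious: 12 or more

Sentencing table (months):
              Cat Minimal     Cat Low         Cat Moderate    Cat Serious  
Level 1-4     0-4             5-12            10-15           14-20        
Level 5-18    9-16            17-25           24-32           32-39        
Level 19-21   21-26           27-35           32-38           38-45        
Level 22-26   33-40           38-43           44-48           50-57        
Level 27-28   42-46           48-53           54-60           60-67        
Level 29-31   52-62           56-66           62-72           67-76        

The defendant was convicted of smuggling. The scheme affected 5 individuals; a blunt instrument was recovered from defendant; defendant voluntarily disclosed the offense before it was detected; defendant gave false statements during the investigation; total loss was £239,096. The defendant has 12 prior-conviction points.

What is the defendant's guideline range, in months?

Base offense level for smuggling: 21.
S1 applies: 21 + 1 = 22.
S2 does not apply.
S3 applies (level before this adjustment is 22 ≥ 12, so +3): 22 + 3 = 25.
S4 applies (level before this adjustment is 25 ≥ 18, so +5): 25 + 5 = 30.
S5 applies: 30 − 1 = 29.
S6 applies: 29 + 1 = 30.
Final offense level: 30.
Criminal history: 12 prior points → Category Serious (12+).
Level 30 falls in the 29-31 band.
Grid: Level 29-31 × Category Serious = 67-76 months.

67-76 months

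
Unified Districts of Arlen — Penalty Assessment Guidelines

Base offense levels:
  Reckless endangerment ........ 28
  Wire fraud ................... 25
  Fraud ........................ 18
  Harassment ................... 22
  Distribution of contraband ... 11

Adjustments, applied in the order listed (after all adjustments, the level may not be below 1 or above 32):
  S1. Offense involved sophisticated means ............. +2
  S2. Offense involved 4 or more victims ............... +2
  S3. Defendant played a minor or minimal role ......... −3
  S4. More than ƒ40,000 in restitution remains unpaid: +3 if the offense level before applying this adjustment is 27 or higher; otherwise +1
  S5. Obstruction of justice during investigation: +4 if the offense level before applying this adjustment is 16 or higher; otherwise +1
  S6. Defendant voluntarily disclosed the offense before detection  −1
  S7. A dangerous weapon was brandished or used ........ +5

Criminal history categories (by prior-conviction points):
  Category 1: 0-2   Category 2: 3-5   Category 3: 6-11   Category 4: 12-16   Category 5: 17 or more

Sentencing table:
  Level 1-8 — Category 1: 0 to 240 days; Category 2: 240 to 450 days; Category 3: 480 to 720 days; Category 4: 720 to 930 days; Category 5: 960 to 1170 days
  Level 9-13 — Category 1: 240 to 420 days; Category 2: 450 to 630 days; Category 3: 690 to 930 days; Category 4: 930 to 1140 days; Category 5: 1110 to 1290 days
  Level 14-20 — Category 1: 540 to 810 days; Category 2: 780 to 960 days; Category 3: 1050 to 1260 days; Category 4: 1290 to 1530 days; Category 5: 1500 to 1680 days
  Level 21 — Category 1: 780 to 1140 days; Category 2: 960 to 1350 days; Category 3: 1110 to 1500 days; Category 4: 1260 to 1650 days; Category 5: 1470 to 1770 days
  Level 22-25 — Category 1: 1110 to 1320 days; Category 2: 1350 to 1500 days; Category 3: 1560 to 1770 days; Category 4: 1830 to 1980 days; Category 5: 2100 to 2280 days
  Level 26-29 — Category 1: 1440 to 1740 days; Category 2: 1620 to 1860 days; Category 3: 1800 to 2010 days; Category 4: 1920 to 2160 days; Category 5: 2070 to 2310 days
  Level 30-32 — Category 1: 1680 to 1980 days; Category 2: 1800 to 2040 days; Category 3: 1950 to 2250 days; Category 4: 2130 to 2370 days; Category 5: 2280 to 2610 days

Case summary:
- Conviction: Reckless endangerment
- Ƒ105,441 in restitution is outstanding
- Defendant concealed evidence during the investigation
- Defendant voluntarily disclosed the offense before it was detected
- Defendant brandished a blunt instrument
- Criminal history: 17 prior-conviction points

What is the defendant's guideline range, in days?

Base offense level for reckless endangerment: 28.
S4 applies (level before this adjustment is 28 ≥ 27, so +3): 28 + 3 = 31.
S5 applies (level before this adjustment is 31 ≥ 16, so +4): 31 + 4 = 35.
S6 applies: 35 − 1 = 34.
S7 applies: 34 + 5 = 39.
Level 39 exceeds the maximum of 32; capped at 32.
Final offense level: 32.
Criminal history: 17 prior points → Category 5 (17+).
Level 32 falls in the 30-32 band.
Grid: Level 30-32 × Category 5 = 2280-2610 days.

2280-2610 days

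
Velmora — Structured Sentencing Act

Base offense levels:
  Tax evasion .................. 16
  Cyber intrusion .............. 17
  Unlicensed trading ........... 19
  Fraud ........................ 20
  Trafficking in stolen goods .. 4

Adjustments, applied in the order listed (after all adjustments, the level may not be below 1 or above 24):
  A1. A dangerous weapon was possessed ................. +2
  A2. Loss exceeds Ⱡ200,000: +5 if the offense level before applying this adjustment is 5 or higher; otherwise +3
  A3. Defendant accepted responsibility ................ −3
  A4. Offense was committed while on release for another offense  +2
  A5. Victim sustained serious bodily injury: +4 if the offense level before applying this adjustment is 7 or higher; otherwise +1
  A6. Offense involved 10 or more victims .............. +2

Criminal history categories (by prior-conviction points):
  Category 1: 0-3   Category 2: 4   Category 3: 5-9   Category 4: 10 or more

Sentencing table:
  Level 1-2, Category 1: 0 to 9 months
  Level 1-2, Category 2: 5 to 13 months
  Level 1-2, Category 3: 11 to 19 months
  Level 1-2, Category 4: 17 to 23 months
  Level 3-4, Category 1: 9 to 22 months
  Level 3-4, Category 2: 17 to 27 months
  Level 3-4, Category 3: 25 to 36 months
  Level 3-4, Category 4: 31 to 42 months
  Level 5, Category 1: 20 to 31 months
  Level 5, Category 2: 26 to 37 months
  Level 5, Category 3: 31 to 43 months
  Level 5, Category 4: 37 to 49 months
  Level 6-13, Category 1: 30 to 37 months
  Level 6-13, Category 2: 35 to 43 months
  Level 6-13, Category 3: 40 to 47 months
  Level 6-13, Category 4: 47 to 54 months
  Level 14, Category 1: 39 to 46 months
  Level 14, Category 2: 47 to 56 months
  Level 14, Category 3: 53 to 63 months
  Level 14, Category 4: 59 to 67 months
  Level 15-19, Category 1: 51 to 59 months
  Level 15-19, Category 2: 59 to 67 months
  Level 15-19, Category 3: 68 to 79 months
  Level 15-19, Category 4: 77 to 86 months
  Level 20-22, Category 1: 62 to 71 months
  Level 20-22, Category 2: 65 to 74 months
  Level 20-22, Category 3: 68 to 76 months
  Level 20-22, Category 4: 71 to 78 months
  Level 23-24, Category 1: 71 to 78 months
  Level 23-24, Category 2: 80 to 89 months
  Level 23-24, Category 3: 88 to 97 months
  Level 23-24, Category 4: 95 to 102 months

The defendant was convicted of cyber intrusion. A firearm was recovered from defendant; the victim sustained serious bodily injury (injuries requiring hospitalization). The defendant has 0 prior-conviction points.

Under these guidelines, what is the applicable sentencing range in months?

71-78 months

Base offense level for cyber intrusion: 17.
A1 applies: 17 + 2 = 19.
A2 does not apply.
A5 applies (level before this adjustment is 19 ≥ 7, so +4): 19 + 4 = 23.
A6 does not apply.
Final offense level: 23.
Criminal history: 0 prior points → Category 1 (0-3).
Level 23 falls in the 23-24 band.
Grid: Level 23-24 × Category 1 = 71-78 months.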